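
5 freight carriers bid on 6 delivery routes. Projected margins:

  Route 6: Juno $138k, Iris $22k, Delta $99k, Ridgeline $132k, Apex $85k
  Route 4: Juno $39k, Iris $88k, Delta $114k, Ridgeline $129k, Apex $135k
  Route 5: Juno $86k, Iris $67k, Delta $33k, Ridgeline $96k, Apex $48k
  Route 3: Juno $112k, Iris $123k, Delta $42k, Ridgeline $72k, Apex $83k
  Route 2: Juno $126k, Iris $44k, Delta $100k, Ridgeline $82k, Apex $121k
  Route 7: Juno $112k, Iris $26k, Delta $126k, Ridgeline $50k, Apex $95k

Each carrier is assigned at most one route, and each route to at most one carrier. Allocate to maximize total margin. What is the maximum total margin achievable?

Maximum total: $642k

Optimal: Juno→Route 2 ($126k), Iris→Route 3 ($123k), Delta→Route 7 ($126k), Ridgeline→Route 6 ($132k), Apex→Route 4 ($135k) — total 126+123+126+132+135 = $642k.
Row-greedy (each carrier in turn takes its best remaining route) gives $637k, worse by 5.
Next-best assignment: Juno→Route 6, Iris→Route 3, Delta→Route 7, Ridgeline→Route 4, Apex→Route 2 = $637k.
Swapping Apex↔Juno (Apex→Route 2 $121k, Juno→Route 4 $39k) loses 101.
Checked against all permutations: $642k is optimal.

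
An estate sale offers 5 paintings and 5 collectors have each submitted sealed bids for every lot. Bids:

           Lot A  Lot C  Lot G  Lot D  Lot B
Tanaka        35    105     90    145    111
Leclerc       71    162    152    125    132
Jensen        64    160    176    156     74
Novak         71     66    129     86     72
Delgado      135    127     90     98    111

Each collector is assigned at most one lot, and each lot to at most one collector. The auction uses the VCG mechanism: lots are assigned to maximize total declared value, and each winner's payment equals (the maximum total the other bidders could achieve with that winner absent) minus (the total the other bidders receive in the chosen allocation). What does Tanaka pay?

Efficient allocation: Tanaka→Lot D ($145), Leclerc→Lot B ($132), Jensen→Lot C ($160), Novak→Lot G ($129), Delgado→Lot A ($135); total welfare W = $701.
Tanaka receives Lot D at value $145, so the others get W − 145 = $556.
Without Tanaka: best allocation of the remaining 4 bidders over all 5 lots is Leclerc→Lot C ($162), Jensen→Lot D ($156), Novak→Lot G ($129), Delgado→Lot A ($135), total $582.
VCG payment = (others' best without Tanaka) − (others' welfare with Tanaka) = 582 − 556 = $26.

Tanaka pays $26.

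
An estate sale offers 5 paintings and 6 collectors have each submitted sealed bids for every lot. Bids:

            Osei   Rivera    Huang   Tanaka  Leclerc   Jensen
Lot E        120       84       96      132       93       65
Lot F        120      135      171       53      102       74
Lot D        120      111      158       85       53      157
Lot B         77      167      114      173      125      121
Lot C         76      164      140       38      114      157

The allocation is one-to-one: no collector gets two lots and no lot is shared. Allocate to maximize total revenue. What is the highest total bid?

This is a one-to-one assignment (maximum-weight bipartite matching).
Optimal: Osei→Lot E ($120), Huang→Lot F ($171), Jensen→Lot D ($157), Tanaka→Lot B ($173), Rivera→Lot C ($164) — total 120+171+157+173+164 = $785.
Column-greedy (each lot in turn goes to its best remaining collector) gives $741, worse by 44.
Next-best assignment: Leclerc→Lot E, Huang→Lot F, Jensen→Lot D, Tanaka→Lot B, Rivera→Lot C = $758.
Swapping Rivera↔Tanaka (Rivera→Lot B $167, Tanaka→Lot C $38) loses 132.

Max total: $785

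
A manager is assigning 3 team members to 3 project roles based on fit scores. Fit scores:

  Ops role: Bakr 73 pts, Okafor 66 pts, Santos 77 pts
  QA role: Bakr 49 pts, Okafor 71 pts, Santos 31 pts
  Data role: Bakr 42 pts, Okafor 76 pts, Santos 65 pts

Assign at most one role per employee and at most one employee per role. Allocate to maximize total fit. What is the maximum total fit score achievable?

Max total: 209 pts

This is the linear assignment problem.
Optimal: Bakr→Ops role (73 pts), Okafor→QA role (71 pts), Santos→Data role (65 pts) — total 73+71+65 = 209 pts.
Column-greedy (each role in turn goes to its best remaining employee) gives 190 pts, worse by 19.
Swapping Santos↔Okafor (Santos→QA role 31 pts, Okafor→Data role 76 pts) loses 29.
Checked against all permutations: 209 pts is optimal.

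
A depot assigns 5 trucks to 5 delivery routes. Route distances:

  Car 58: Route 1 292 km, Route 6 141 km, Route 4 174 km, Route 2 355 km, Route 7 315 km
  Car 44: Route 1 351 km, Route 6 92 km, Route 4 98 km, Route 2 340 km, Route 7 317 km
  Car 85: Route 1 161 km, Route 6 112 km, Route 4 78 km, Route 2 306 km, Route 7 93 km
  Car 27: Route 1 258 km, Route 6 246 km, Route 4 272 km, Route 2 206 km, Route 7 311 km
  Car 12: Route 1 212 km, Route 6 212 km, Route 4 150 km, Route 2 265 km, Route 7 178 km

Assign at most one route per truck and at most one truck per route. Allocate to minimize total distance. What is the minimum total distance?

Optimal: Car 58→Route 6 (141 km), Car 44→Route 4 (98 km), Car 85→Route 7 (93 km), Car 27→Route 2 (206 km), Car 12→Route 1 (212 km) — total 141+98+93+206+212 = 750 km.
Column-greedy (each route in turn goes to its cheapest remaining truck) gives 924 km, worse by 174.
Next-best assignment: Car 58→Route 4, Car 44→Route 6, Car 85→Route 7, Car 27→Route 2, Car 12→Route 1 = 777 km.
Every other assignment is strictly worse.

Min total: 750 km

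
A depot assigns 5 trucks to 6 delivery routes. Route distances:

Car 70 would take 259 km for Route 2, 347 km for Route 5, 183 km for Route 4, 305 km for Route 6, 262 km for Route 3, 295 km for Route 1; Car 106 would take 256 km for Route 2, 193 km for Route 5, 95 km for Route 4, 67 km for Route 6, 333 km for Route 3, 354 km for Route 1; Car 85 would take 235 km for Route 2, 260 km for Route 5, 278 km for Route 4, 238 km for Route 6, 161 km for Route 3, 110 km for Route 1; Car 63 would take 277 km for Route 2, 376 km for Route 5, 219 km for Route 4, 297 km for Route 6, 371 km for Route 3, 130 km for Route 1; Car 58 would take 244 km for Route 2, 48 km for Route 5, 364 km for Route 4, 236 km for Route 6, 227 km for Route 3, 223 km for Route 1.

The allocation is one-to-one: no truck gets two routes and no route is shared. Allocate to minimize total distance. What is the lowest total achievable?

Min total: 589 km

This is the linear assignment problem.
Optimal: Car 70→Route 4 (183 km), Car 106→Route 6 (67 km), Car 85→Route 3 (161 km), Car 63→Route 1 (130 km), Car 58→Route 5 (48 km) — total 183+67+161+130+48 = 589 km.
Row-greedy (each truck in turn takes its cheapest remaining route) gives 685 km, worse by 96.
Next-best assignment: Car 70→Route 4, Car 106→Route 6, Car 85→Route 2, Car 63→Route 1, Car 58→Route 5 = 663 km.
Swapping Car 106↔Car 70 (Car 106→Route 4 95 km, Car 70→Route 6 305 km) adds 150.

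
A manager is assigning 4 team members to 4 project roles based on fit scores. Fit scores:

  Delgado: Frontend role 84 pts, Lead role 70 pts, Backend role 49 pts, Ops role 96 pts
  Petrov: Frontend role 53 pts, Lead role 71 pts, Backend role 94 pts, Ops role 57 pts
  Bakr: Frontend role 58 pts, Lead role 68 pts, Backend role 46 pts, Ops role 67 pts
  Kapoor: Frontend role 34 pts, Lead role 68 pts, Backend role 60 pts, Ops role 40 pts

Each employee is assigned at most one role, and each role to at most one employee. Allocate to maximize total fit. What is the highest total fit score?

Maximum total: 316 pts

This is a one-to-one assignment (maximum-weight bipartite matching).
Optimal: Delgado→Ops role (96 pts), Petrov→Backend role (94 pts), Bakr→Frontend role (58 pts), Kapoor→Lead role (68 pts) — total 96+94+58+68 = 316 pts.
Row-greedy (each employee in turn takes its best remaining role) gives 292 pts, worse by 24.
No other one-to-one assignment exceeds 316 pts.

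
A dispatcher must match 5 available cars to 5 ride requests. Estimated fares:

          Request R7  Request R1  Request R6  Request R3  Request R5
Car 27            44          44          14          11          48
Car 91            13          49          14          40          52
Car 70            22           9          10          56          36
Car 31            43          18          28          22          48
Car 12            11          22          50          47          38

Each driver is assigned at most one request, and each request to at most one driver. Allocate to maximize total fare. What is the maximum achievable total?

Treat this as an assignment problem: match each driver to one request.
Optimal: Car 27→Request R7 ($44), Car 91→Request R1 ($49), Car 70→Request R3 ($56), Car 31→Request R5 ($48), Car 12→Request R6 ($50) — total 44+49+56+48+50 = $247.
Max-entry greedy (repeatedly take the single best remaining cell) gives $220, worse by 27.
Next-best assignment: Car 27→Request R5, Car 91→Request R1, Car 70→Request R3, Car 31→Request R7, Car 12→Request R6 = $246.
No other one-to-one assignment exceeds $247.

Maximum total: $247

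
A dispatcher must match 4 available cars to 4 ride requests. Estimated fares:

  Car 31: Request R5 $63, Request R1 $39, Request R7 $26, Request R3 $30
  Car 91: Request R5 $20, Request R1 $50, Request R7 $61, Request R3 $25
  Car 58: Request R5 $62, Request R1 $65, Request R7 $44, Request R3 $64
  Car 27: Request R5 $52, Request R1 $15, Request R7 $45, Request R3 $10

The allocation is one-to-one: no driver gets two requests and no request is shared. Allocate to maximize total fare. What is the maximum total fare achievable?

Optimal: Car 31→Request R5 ($63), Car 91→Request R1 ($50), Car 58→Request R3 ($64), Car 27→Request R7 ($45) — total 63+50+64+45 = $222.
Row-greedy (each driver in turn takes its best remaining request) gives $199, worse by 23.
Next-best assignment: Car 31→Request R1, Car 91→Request R7, Car 58→Request R3, Car 27→Request R5 = $216.
Swapping Car 91↔Car 31 (Car 91→Request R5 $20, Car 31→Request R1 $39) loses 54.

Max total: $222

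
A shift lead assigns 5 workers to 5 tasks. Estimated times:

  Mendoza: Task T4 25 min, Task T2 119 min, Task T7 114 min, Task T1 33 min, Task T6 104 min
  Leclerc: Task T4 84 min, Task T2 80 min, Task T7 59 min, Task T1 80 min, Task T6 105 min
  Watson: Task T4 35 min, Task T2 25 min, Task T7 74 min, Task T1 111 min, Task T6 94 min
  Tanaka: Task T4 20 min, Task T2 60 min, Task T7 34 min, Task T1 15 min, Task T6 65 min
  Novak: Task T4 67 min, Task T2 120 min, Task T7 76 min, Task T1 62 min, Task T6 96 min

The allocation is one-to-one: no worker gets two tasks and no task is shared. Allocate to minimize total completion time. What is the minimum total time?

Optimal: Mendoza→Task T4 (25 min), Leclerc→Task T7 (59 min), Watson→Task T2 (25 min), Tanaka→Task T1 (15 min), Novak→Task T6 (96 min) — total 25+59+25+15+96 = 220 min.
Column-greedy (each task in turn goes to its cheapest remaining worker) gives 233 min, worse by 13.
Next-best assignment: Mendoza→Task T1, Leclerc→Task T7, Watson→Task T2, Tanaka→Task T4, Novak→Task T6 = 233 min.

Min total: 220 min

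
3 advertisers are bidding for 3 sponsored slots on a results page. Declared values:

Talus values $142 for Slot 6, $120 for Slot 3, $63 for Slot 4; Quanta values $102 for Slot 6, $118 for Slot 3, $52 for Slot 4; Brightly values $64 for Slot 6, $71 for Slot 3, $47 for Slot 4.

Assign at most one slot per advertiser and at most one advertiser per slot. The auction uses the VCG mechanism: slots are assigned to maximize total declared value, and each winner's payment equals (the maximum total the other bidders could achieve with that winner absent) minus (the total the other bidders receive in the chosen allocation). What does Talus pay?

Efficient allocation: Talus→Slot 6 ($142), Quanta→Slot 3 ($118), Brightly→Slot 4 ($47); total welfare W = $307.
Talus receives Slot 6 at value $142, so the others get W − 142 = $165.
Without Talus: best allocation of the remaining 2 bidders over all 3 slots is Quanta→Slot 3 ($118), Brightly→Slot 6 ($64), total $182.
VCG payment = (others' best without Talus) − (others' welfare with Talus) = 182 − 165 = $17.

Talus pays $17.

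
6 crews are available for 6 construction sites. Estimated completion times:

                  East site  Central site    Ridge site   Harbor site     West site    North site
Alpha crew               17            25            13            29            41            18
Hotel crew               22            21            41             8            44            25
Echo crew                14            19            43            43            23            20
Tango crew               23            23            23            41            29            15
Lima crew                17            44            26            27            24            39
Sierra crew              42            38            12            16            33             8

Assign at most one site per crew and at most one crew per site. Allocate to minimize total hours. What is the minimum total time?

Minimum total: 90 hours

This is a one-to-one assignment (minimum-cost bipartite matching).
Optimal: Alpha crew→Ridge site (13 hours), Hotel crew→Harbor site (8 hours), Echo crew→East site (14 hours), Tango crew→Central site (23 hours), Lima crew→West site (24 hours), Sierra crew→North site (8 hours) — total 13+8+14+23+24+8 = 90 hours.
Column-greedy (each site in turn goes to its cheapest remaining crew) gives 121 hours, worse by 31.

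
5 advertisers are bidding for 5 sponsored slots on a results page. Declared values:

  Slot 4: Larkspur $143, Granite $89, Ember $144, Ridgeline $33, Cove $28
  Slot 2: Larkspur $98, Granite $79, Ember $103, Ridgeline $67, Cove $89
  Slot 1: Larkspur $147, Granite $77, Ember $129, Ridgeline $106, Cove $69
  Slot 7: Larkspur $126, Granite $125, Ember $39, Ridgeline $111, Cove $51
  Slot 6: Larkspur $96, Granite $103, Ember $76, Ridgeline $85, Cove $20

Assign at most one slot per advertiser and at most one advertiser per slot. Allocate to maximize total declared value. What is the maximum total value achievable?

Maximum total: $594

Treat this as an assignment problem: match each advertiser to one slot.
Optimal: Larkspur→Slot 1 ($147), Granite→Slot 6 ($103), Ember→Slot 4 ($144), Ridgeline→Slot 7 ($111), Cove→Slot 2 ($89) — total 147+103+144+111+89 = $594.
Max-entry greedy (repeatedly take the single best remaining cell) gives $590, worse by 4.
Next-best assignment: Larkspur→Slot 1, Granite→Slot 7, Ember→Slot 4, Ridgeline→Slot 6, Cove→Slot 2 = $590.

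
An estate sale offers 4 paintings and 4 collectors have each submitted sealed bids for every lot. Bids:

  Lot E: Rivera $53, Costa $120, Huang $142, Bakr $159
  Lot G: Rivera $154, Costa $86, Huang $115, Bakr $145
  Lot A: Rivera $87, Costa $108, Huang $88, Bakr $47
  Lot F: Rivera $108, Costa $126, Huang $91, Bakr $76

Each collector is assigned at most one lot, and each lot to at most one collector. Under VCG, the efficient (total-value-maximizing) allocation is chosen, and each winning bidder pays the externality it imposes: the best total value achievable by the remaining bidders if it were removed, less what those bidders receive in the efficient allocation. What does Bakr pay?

Efficient allocation: Rivera→Lot G ($154), Costa→Lot F ($126), Huang→Lot A ($88), Bakr→Lot E ($159); total welfare W = $527.
Bakr receives Lot E at value $159, so the others get W − 159 = $368.
Without Bakr: best allocation of the remaining 3 bidders over all 4 lots is Rivera→Lot G ($154), Costa→Lot F ($126), Huang→Lot E ($142), total $422.
VCG payment = (others' best without Bakr) − (others' welfare with Bakr) = 422 − 368 = $54.

Bakr pays $54.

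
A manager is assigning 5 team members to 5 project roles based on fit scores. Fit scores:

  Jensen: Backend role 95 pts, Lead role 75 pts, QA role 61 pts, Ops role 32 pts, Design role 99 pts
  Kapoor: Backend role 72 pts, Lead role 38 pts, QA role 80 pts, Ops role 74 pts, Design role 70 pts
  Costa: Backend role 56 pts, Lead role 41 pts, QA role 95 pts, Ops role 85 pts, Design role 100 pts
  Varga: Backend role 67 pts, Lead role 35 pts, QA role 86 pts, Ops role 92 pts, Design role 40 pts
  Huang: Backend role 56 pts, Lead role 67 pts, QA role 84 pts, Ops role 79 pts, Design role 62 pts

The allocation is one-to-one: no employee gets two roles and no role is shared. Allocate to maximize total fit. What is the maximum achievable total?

Maximum total: 434 pts

Treat this as an assignment problem: match each employee to one role.
Optimal: Jensen→Backend role (95 pts), Kapoor→QA role (80 pts), Costa→Design role (100 pts), Varga→Ops role (92 pts), Huang→Lead role (67 pts) — total 95+80+100+92+67 = 434 pts.
Column-greedy (each role in turn goes to its best remaining employee) gives 419 pts, worse by 15.
Next-best assignment: Jensen→Design role, Kapoor→Backend role, Costa→QA role, Varga→Ops role, Huang→Lead role = 425 pts.
No other one-to-one assignment exceeds 434 pts.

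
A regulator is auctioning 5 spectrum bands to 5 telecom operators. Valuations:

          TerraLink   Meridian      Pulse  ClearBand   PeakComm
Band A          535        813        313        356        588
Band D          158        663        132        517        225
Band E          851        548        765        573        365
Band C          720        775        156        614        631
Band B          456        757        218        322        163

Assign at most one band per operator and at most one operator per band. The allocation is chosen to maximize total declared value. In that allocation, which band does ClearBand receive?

ClearBand receives Band D.

Treat this as an assignment problem: match each operator to one band.
Optimal: TerraLink→Band C ($720M), Meridian→Band B ($757M), Pulse→Band E ($765M), ClearBand→Band D ($517M), PeakComm→Band A ($588M) — total 720+757+765+517+588 = $3347M.
Row-greedy (each operator in turn takes its best remaining band) gives $2721M, worse by 626.
ClearBand's own top band is Band C ($614M), but forcing ClearBand→Band C and reassigning the rest optimally gives only $3086M — worse by 261.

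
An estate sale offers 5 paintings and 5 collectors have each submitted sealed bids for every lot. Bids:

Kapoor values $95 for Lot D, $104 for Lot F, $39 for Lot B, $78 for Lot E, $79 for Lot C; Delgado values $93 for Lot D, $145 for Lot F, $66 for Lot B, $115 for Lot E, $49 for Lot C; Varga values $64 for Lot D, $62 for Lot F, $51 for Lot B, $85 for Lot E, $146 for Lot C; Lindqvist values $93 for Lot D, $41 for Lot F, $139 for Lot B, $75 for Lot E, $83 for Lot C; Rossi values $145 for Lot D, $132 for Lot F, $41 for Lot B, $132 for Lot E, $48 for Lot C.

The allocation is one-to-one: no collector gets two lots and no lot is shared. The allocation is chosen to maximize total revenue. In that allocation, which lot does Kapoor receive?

Optimal: Kapoor→Lot D ($95), Delgado→Lot F ($145), Varga→Lot C ($146), Lindqvist→Lot B ($139), Rossi→Lot E ($132) — total 95+145+146+139+132 = $657.
Row-greedy (each collector in turn takes its best remaining lot) gives $649, worse by 8.
Next-best assignment: Kapoor→Lot E, Delgado→Lot F, Varga→Lot C, Lindqvist→Lot B, Rossi→Lot D = $653.
Swapping Lindqvist↔Kapoor (Lindqvist→Lot D $93, Kapoor→Lot B $39) loses 102.
Kapoor's own top lot is Lot F ($104), but forcing Kapoor→Lot F and reassigning the rest optimally gives only $649 — worse by 8.

Kapoor receives Lot D.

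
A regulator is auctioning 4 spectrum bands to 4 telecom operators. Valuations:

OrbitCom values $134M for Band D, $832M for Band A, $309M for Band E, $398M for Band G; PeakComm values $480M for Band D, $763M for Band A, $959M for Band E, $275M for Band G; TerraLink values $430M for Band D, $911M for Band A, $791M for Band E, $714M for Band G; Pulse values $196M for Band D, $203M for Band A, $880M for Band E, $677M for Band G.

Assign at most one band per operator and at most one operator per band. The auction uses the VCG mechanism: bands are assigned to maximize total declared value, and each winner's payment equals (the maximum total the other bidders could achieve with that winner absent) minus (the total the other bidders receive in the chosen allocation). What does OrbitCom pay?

Efficient allocation: OrbitCom→Band A ($832M), PeakComm→Band D ($480M), TerraLink→Band G ($714M), Pulse→Band E ($880M); total welfare W = $2906M.
OrbitCom receives Band A at value $832M, so the others get W − 832 = $2074M.
Without OrbitCom: best allocation of the remaining 3 bidders over all 4 bands is PeakComm→Band E ($959M), TerraLink→Band A ($911M), Pulse→Band G ($677M), total $2547M.
VCG payment = (others' best without OrbitCom) − (others' welfare with OrbitCom) = 2547 − 2074 = $473M.

OrbitCom pays $473M.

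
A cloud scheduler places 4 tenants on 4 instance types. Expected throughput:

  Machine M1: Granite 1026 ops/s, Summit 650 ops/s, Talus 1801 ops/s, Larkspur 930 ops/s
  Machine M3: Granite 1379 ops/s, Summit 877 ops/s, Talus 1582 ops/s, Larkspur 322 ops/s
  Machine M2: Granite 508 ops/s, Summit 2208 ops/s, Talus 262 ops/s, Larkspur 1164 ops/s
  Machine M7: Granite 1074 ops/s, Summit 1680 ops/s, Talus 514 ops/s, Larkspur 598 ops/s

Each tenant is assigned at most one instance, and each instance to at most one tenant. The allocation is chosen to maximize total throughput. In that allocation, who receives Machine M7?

Optimal: Granite→Machine M3 (1379 ops/s), Summit→Machine M7 (1680 ops/s), Talus→Machine M1 (1801 ops/s), Larkspur→Machine M2 (1164 ops/s) — total 1379+1680+1801+1164 = 6024 ops/s.
Max-entry greedy (repeatedly take the single best remaining cell) gives 5986 ops/s, worse by 38.
Next-best assignment: Granite→Machine M3, Summit→Machine M2, Talus→Machine M1, Larkspur→Machine M7 = 5986 ops/s.
Summit's own top instance is Machine M2 (2208 ops/s), but forcing Summit→Machine M2 and reassigning the rest optimally gives only 5986 ops/s — worse by 38.

Summit receives Machine M7.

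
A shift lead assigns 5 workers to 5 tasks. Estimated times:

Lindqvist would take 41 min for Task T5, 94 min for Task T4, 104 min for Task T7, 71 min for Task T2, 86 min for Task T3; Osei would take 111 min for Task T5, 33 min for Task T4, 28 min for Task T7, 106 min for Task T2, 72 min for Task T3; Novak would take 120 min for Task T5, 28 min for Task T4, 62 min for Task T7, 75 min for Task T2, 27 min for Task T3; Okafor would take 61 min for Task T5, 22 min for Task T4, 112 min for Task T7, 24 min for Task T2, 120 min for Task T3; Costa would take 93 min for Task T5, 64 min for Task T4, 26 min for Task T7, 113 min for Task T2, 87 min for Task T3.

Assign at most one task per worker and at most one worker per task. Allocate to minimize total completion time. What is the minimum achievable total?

Optimal: Lindqvist→Task T5 (41 min), Osei→Task T4 (33 min), Novak→Task T3 (27 min), Okafor→Task T2 (24 min), Costa→Task T7 (26 min) — total 41+33+27+24+26 = 151 min.
Min-entry greedy (repeatedly take the single cheapest remaining cell) gives 222 min, worse by 71.
Next-best assignment: Lindqvist→Task T5, Osei→Task T7, Novak→Task T3, Okafor→Task T2, Costa→Task T4 = 184 min.
Checked against all permutations: 151 min is optimal.

Min total: 151 min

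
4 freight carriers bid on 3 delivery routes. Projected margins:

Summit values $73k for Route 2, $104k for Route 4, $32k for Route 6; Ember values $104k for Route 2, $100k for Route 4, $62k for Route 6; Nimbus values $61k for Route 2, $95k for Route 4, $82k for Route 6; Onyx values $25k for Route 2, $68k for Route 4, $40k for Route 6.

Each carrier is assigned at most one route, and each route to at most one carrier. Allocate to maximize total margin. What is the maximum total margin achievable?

Max total: $290k

Optimal: Ember→Route 2 ($104k), Summit→Route 4 ($104k), Nimbus→Route 6 ($82k) — total 104+104+82 = $290k.
Next-best assignment: Summit→Route 2, Ember→Route 4, Nimbus→Route 6 = $255k.
No other one-to-one assignment exceeds $290k.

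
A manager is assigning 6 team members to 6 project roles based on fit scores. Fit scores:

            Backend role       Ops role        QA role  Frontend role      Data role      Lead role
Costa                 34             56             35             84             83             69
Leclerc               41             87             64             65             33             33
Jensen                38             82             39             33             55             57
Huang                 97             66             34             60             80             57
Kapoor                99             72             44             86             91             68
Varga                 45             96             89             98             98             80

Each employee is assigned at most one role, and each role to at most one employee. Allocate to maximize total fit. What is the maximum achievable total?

Maximum total: 505 pts

This is the linear assignment problem.
Optimal: Costa→Frontend role (84 pts), Leclerc→Ops role (87 pts), Jensen→Lead role (57 pts), Huang→Backend role (97 pts), Kapoor→Data role (91 pts), Varga→QA role (89 pts) — total 84+87+57+97+91+89 = 505 pts.
Column-greedy (each role in turn goes to its best remaining employee) gives 480 pts, worse by 25.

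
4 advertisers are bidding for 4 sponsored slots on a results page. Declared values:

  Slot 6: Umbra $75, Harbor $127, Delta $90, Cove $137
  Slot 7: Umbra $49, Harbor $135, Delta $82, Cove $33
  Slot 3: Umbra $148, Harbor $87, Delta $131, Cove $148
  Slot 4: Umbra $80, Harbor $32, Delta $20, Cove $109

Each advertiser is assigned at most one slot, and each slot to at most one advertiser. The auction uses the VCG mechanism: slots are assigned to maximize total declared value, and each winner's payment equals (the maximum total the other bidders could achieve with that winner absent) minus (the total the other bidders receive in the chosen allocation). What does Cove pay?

Efficient allocation: Umbra→Slot 4 ($80), Harbor→Slot 7 ($135), Delta→Slot 3 ($131), Cove→Slot 6 ($137); total welfare W = $483.
Cove receives Slot 6 at value $137, so the others get W − 137 = $346.
Without Cove: best allocation of the remaining 3 bidders over all 4 slots is Umbra→Slot 3 ($148), Harbor→Slot 7 ($135), Delta→Slot 6 ($90), total $373.
VCG payment = (others' best without Cove) − (others' welfare with Cove) = 373 − 346 = $27.

Cove pays $27.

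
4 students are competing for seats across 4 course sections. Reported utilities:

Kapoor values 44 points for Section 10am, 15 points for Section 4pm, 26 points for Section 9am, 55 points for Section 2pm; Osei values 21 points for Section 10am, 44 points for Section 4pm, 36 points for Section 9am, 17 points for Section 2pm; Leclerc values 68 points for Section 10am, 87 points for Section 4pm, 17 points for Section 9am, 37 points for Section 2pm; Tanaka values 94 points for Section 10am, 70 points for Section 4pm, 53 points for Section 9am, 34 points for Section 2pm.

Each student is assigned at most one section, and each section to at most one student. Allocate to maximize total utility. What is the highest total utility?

This is the linear assignment problem.
Optimal: Kapoor→Section 2pm (55 points), Osei→Section 9am (36 points), Leclerc→Section 4pm (87 points), Tanaka→Section 10am (94 points) — total 55+36+87+94 = 272 points.
Row-greedy (each student in turn takes its best remaining section) gives 220 points, worse by 52.

Maximum total: 272 points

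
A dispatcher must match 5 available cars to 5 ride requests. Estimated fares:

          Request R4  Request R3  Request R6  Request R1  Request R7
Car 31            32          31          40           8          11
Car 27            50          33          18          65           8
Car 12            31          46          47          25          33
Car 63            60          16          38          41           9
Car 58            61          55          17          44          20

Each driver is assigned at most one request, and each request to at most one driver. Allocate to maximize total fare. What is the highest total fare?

Max total: $253

Treat this as an assignment problem: match each driver to one request.
Optimal: Car 31→Request R6 ($40), Car 27→Request R1 ($65), Car 12→Request R7 ($33), Car 63→Request R4 ($60), Car 58→Request R3 ($55) — total 40+65+33+60+55 = $253.
Next-best assignment: Car 31→Request R7, Car 27→Request R1, Car 12→Request R6, Car 63→Request R4, Car 58→Request R3 = $238.
Checked against all permutations: $253 is optimal.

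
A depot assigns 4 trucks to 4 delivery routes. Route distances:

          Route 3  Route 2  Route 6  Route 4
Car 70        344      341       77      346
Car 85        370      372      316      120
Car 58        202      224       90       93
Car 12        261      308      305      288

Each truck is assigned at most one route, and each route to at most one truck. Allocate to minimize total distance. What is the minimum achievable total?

Minimum total: 682 km

Optimal: Car 70→Route 6 (77 km), Car 85→Route 4 (120 km), Car 58→Route 2 (224 km), Car 12→Route 3 (261 km) — total 77+120+224+261 = 682 km.
Min-entry greedy (repeatedly take the single cheapest remaining cell) gives 803 km, worse by 121.
Next-best assignment: Car 70→Route 6, Car 85→Route 4, Car 58→Route 3, Car 12→Route 2 = 707 km.
No other one-to-one assignment undercuts 682 km.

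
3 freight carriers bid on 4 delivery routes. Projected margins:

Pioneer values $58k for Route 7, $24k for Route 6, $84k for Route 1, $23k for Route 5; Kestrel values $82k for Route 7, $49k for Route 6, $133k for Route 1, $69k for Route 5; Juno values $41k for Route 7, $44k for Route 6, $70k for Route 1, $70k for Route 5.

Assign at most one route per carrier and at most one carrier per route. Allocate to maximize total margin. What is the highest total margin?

Max total: $261k

Optimal: Pioneer→Route 7 ($58k), Kestrel→Route 1 ($133k), Juno→Route 5 ($70k) — total 58+133+70 = $261k.
Row-greedy (each carrier in turn takes its best remaining route) gives $236k, worse by 25.
Next-best assignment: Pioneer→Route 1, Kestrel→Route 7, Juno→Route 5 = $236k.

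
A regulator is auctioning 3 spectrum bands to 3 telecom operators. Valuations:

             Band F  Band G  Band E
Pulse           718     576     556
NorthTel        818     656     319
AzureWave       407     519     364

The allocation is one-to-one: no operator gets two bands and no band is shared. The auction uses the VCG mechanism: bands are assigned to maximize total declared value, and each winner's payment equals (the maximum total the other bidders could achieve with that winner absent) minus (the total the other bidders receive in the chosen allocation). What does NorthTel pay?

Efficient allocation: Pulse→Band E ($556M), NorthTel→Band F ($818M), AzureWave→Band G ($519M); total welfare W = $1893M.
NorthTel receives Band F at value $818M, so the others get W − 818 = $1075M.
Without NorthTel: best allocation of the remaining 2 bidders over all 3 bands is Pulse→Band F ($718M), AzureWave→Band G ($519M), total $1237M.
VCG payment = (others' best without NorthTel) − (others' welfare with NorthTel) = 1237 − 1075 = $162M.

NorthTel pays $162M.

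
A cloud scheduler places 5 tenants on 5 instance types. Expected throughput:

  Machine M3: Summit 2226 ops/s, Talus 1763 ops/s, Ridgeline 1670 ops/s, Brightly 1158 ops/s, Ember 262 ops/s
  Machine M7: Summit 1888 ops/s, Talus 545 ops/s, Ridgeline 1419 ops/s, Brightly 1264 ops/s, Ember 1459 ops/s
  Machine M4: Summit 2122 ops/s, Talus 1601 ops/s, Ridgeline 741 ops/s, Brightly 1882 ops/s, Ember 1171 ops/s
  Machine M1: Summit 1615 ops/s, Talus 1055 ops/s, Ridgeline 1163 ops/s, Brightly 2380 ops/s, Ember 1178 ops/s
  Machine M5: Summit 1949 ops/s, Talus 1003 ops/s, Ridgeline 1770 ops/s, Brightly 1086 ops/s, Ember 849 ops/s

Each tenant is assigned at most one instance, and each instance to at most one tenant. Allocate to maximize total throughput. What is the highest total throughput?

Max total: 9494 ops/s

This is a one-to-one assignment (maximum-weight bipartite matching).
Optimal: Summit→Machine M4 (2122 ops/s), Talus→Machine M3 (1763 ops/s), Ridgeline→Machine M5 (1770 ops/s), Brightly→Machine M1 (2380 ops/s), Ember→Machine M7 (1459 ops/s) — total 2122+1763+1770+2380+1459 = 9494 ops/s.
Row-greedy (each tenant in turn takes its best remaining instance) gives 9436 ops/s, worse by 58.
Next-best assignment: Summit→Machine M3, Talus→Machine M4, Ridgeline→Machine M5, Brightly→Machine M1, Ember→Machine M7 = 9436 ops/s.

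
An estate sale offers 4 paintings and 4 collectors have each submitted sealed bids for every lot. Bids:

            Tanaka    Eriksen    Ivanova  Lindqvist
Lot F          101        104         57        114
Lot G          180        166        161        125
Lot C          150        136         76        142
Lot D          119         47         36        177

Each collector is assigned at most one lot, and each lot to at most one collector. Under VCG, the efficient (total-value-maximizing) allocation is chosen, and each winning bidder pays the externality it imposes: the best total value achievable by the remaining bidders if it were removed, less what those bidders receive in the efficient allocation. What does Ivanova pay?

Ivanova pays $62.

Efficient allocation: Tanaka→Lot C ($150), Eriksen→Lot F ($104), Ivanova→Lot G ($161), Lindqvist→Lot D ($177); total welfare W = $592.
Ivanova receives Lot G at value $161, so the others get W − 161 = $431.
Without Ivanova: best allocation of the remaining 3 bidders over all 4 lots is Tanaka→Lot G ($180), Eriksen→Lot C ($136), Lindqvist→Lot D ($177), total $493.
VCG payment = (others' best without Ivanova) − (others' welfare with Ivanova) = 493 − 431 = $62.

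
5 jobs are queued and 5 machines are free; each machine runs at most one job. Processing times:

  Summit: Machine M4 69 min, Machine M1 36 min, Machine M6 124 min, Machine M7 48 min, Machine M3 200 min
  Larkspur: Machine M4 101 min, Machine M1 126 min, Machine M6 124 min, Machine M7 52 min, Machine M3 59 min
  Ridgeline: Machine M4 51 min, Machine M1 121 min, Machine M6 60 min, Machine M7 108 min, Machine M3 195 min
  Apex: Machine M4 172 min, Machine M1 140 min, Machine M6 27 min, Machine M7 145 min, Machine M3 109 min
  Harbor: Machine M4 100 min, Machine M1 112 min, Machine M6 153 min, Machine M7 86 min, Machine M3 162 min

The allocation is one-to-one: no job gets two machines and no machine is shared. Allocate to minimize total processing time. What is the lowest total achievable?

This is a one-to-one assignment (minimum-cost bipartite matching).
Optimal: Summit→Machine M1 (36 min), Larkspur→Machine M3 (59 min), Ridgeline→Machine M4 (51 min), Apex→Machine M6 (27 min), Harbor→Machine M7 (86 min) — total 36+59+51+27+86 = 259 min.
Column-greedy (each machine in turn goes to its cheapest remaining job) gives 328 min, worse by 69.
Next-best assignment: Summit→Machine M7, Larkspur→Machine M3, Ridgeline→Machine M4, Apex→Machine M6, Harbor→Machine M1 = 297 min.
Checked against all permutations: 259 min is optimal.

Min total: 259 min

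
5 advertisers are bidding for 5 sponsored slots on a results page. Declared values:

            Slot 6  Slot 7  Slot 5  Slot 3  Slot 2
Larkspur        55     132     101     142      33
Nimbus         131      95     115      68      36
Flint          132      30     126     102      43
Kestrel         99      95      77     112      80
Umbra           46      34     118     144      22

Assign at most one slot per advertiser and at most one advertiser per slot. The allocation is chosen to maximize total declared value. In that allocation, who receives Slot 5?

Flint receives Slot 5.

Optimal: Larkspur→Slot 7 ($132), Nimbus→Slot 6 ($131), Flint→Slot 5 ($126), Kestrel→Slot 2 ($80), Umbra→Slot 3 ($144) — total 132+131+126+80+144 = $613.
Row-greedy (each advertiser in turn takes its best remaining slot) gives $516, worse by 97.
Checked against all permutations: $613 is optimal.
Flint's own top slot is Slot 6 ($132), but forcing Flint→Slot 6 and reassigning the rest optimally gives only $603 — worse by 10.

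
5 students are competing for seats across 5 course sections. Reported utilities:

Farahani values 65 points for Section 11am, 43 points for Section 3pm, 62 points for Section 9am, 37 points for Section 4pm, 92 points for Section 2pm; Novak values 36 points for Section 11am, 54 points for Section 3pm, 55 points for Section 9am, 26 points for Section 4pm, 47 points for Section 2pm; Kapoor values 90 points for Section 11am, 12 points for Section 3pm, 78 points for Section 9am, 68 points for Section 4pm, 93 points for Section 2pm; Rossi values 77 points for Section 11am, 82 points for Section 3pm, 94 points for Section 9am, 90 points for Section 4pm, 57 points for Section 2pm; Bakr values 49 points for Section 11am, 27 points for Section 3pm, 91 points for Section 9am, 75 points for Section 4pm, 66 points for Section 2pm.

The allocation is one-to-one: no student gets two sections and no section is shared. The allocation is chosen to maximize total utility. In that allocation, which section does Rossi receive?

Rossi receives Section 4pm.

Optimal: Farahani→Section 2pm (92 points), Novak→Section 3pm (54 points), Kapoor→Section 11am (90 points), Rossi→Section 4pm (90 points), Bakr→Section 9am (91 points) — total 92+54+90+90+91 = 417 points.
Swapping Rossi↔Farahani (Rossi→Section 2pm 57 points, Farahani→Section 4pm 37 points) loses 88.
Every other assignment is strictly worse.
Rossi's own top section is Section 9am (94 points), but forcing Rossi→Section 9am and reassigning the rest optimally gives only 405 points — worse by 12.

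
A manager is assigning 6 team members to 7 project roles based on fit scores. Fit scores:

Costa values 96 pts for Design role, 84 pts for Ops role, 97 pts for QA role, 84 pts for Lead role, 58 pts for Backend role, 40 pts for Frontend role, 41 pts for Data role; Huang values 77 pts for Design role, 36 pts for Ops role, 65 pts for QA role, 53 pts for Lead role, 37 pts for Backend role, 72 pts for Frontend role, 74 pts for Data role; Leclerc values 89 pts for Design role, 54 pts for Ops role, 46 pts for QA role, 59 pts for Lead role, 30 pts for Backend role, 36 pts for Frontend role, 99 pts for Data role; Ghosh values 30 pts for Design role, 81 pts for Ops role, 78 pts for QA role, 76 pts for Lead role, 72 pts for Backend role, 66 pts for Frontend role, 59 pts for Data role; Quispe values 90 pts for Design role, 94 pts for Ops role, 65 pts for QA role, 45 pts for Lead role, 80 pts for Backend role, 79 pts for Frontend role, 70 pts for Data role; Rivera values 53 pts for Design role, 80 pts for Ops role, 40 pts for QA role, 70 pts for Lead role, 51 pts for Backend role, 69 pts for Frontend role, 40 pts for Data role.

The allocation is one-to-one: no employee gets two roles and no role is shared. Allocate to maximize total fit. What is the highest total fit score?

Maximum total: 514 pts

Optimal: Costa→QA role (97 pts), Huang→Frontend role (72 pts), Leclerc→Data role (99 pts), Ghosh→Lead role (76 pts), Quispe→Design role (90 pts), Rivera→Ops role (80 pts) — total 97+72+99+76+90+80 = 514 pts.
Column-greedy (each role in turn goes to its best remaining employee) gives 411 pts, worse by 103.
Every other assignment is strictly worse.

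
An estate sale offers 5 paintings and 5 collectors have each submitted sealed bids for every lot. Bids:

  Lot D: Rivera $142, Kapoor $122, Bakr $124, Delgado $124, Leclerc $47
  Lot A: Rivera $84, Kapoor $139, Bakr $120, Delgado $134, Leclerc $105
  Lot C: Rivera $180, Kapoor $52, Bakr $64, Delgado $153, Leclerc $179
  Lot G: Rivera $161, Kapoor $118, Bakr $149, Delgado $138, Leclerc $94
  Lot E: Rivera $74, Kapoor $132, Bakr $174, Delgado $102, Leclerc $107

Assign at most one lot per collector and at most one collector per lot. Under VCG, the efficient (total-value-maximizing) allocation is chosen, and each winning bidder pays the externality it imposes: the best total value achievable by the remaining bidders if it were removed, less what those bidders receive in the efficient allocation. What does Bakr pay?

Bakr pays $3.

Efficient allocation: Rivera→Lot G ($161), Kapoor→Lot A ($139), Bakr→Lot E ($174), Delgado→Lot D ($124), Leclerc→Lot C ($179); total welfare W = $777.
Bakr receives Lot E at value $174, so the others get W − 174 = $603.
Without Bakr: best allocation of the remaining 4 bidders over all 5 lots is Rivera→Lot G ($161), Kapoor→Lot E ($132), Delgado→Lot A ($134), Leclerc→Lot C ($179), total $606.
VCG payment = (others' best without Bakr) − (others' welfare with Bakr) = 606 − 603 = $3.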